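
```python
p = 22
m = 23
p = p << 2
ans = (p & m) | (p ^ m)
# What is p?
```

Trace:
`p = 22` → p = 22
`m = 23` → m = 23
`p = p << 2` → p = 88
`ans = (p & m) | (p ^ m)` → ans = 95
So p = 88

Answer: 88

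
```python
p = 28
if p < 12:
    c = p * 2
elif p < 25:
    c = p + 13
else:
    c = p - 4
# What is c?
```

Trace:
`p = 28` → p = 28
`if p < 12: ...` → p < 12 is False, p < 25 is False, take else branch → c = 24
So c = 24

Answer: 24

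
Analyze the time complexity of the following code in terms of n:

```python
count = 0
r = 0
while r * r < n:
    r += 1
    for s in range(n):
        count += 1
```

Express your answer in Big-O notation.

Each loop level contributes: √n × n. Multiplying the contributions gives O(n√n).

Answer: O(n√n)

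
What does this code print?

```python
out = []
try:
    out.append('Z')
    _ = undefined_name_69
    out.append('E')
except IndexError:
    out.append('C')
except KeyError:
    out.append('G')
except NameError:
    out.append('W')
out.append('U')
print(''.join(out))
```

Execution trace: 'Z' (try body) → 'W' (except NameError) → 'U' (after the try/except). Output: ZWU

Answer: ZWU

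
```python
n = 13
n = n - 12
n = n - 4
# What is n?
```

Trace:
`n = 13` → n = 13
`n = n - 12` → n = 1
`n = n - 4` → n = -3
So n = -3

Answer: -3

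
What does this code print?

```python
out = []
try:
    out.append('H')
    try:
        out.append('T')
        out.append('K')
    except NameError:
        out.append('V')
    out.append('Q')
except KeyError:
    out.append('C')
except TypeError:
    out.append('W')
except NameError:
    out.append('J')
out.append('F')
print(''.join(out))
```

Execution trace: 'H' (try body) → 'T' (inner try body) → 'K' (inner try body, no exception) → 'Q' (try body, no exception) → 'F' (after the try/except). Output: HTKQF

Answer: HTKQF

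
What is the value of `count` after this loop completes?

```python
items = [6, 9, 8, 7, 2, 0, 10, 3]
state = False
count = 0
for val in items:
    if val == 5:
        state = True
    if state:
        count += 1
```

Count elements after first 5 in [6, 9, 8, 7, 2, 0, 10, 3]
`count` takes the values: 0

Answer: 0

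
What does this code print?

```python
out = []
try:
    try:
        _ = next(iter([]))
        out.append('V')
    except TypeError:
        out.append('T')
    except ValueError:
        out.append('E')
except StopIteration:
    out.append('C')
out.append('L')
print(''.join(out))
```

Execution trace: 'C' (outer except StopIteration) → 'L' (after the try/except). Output: CL

Answer: CL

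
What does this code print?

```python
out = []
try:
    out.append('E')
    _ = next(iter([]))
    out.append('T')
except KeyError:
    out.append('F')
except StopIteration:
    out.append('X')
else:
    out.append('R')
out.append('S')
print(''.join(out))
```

Execution trace: 'E' (try body) → 'X' (except StopIteration) → 'S' (after the try/except). Output: EXS

Answer: EXS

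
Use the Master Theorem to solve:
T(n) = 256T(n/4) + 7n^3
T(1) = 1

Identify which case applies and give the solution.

a=256, b=4, f(n)=7n^3. log_4(256) = 4. Since c=3 < 4, Case 1 applies: T(n) = Θ(n^log_b(a)) = O(n^4).

Answer: O(n^4) - Case 1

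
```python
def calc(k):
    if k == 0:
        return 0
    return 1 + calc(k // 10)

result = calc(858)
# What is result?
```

Count of digits of 858: 3

Answer: 3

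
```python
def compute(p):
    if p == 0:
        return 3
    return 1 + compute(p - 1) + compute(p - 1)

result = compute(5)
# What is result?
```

compute(p) = 1 + 2·compute(p-1), compute(0)=3. Closed form: (3+1)·2^5 - 1 = 127.

Answer: 127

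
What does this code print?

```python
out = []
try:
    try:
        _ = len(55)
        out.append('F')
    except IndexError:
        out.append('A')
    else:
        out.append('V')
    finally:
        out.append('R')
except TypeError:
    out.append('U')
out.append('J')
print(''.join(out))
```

Execution trace: 'R' (finally) → 'U' (outer except TypeError) → 'J' (after the try/except). Output: RUJ

Answer: RUJ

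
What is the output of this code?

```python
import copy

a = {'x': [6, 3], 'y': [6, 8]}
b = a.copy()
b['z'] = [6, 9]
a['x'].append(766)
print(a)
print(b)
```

Key concept: shallow copy of dict with mutable values.
Step by step:
`a = {'x': [6, 3], 'y': [6, 8]}` → a = {'x': [6, 3], 'y': [6, 8]}
`b = a.copy()` → b = {'x': [6, 3], 'y': [6, 8]}
`b['z'] = [6, 9]` → b = {'x': [6, 3], 'y': [6, 8], 'z': [6, 9]}
`a['x'].append(766)` → a = {'x': [6, 3, 766], 'y': [6, 8]}; b = {'x': [6, 3, 766], 'y': [6, 8], 'z': [6, 9]}
`print(a)` → prints {'x': [6, 3, 766], 'y': [6, 8]}
`print(b)` → prints {'x': [6, 3, 766], 'y': [6, 8], 'z': [6, 9]}

Answer:
{'x': [6, 3, 766], 'y': [6, 8]}
{'x': [6, 3, 766], 'y': [6, 8], 'z': [6, 9]}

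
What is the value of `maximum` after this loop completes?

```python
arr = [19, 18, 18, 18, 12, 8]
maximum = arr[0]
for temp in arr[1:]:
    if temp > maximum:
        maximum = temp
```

Maximum of [19, 18, 18, 18, 12, 8]
`maximum` takes the values: 19

Answer: 19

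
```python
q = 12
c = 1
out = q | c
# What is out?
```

Trace:
`q = 12` → q = 12
`c = 1` → c = 1
`out = q | c` → out = 13
So out = 13

Answer: 13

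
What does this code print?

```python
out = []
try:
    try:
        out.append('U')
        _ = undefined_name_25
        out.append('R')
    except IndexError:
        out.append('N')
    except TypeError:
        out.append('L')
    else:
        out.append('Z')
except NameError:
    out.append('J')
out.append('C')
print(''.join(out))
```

Execution trace: 'U' (try body) → 'J' (outer except NameError) → 'C' (after the try/except). Output: UJC

Answer: UJC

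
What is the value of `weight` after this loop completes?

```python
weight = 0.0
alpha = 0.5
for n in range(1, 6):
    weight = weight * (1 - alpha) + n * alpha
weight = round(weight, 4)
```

Moving average with lr=0.5
`weight` takes the values: 0.0 → 0.5 → 1.25 → 2.125 → 3.0625 → 4.03125 → 4.0312

Answer: 4.0312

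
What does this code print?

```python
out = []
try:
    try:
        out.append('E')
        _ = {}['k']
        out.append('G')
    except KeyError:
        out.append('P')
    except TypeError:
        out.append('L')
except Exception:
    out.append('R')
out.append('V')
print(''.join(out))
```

Execution trace: 'E' (inner try body) → 'P' (inner except KeyError) → 'V' (after the try/except). Output: EPV

Answer: EPV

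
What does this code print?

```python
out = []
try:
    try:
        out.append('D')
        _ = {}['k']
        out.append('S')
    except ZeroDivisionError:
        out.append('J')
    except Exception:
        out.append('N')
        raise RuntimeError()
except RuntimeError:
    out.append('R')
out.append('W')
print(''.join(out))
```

Execution trace: 'D' (inner try body) → 'N' (inner except Exception) → 'R' (outer except RuntimeError) → 'W' (after the try/except). Output: DNRW

Answer: DNRW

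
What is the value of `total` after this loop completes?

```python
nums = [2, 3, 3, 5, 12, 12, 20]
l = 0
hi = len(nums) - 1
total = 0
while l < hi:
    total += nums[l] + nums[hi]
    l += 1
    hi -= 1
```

Sum of pairs from ends
`total` takes the values: 0 → 22 → 37 → 52

Answer: 52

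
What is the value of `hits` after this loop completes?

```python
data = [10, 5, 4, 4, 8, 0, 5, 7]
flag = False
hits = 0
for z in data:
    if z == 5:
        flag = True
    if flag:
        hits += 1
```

Count elements after first 5 in [10, 5, 4, 4, 8, 0, 5, 7]
`hits` takes the values: 0 → 1 → 2 → 3 → 4 → 5 → 6 → 7

Answer: 7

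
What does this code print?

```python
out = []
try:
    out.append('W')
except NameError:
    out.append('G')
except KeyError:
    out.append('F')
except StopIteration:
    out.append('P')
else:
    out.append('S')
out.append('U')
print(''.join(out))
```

Execution trace: 'W' (try body, no exception) → 'S' (else) → 'U' (after the try/except). Output: WSU

Answer: WSU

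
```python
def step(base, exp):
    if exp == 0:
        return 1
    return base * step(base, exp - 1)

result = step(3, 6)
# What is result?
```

step(3, 6) = 3 * 3 * 3 * 3 * 3 * 3 = 729

Answer: 729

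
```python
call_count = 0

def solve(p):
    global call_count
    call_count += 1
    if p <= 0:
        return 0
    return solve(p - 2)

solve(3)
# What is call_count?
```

Linear recursion stepping by 2: 3 calls from p=3 down to ≤0.

Answer: 3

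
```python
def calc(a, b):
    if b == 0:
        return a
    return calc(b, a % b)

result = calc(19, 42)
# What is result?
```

calc(19, 42) -> calc(42, 19) -> calc(19, 4) -> calc(4, 3) -> calc(3, 1) -> calc(1, 0) -> 1

Answer: 1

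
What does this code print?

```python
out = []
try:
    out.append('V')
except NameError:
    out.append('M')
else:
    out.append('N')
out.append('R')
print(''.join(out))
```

Execution trace: 'V' (try body, no exception) → 'N' (else) → 'R' (after the try/except). Output: VNR

Answer: VNR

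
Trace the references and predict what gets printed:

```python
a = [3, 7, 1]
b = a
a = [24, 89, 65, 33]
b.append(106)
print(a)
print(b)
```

Key concept: rebinding vs mutation: a is rebound to a new list, b still points at the original.
Step by step:
`a = [3, 7, 1]` → a = [3, 7, 1]
`b = a` → b = [3, 7, 1] (same object as a)
`a = [24, 89, 65, 33]` → a = [24, 89, 65, 33]
`b.append(106)` → b = [3, 7, 1, 106]
`print(a)` → prints [24, 89, 65, 33]
`print(b)` → prints [3, 7, 1, 106]

Answer:
[24, 89, 65, 33]
[3, 7, 1, 106]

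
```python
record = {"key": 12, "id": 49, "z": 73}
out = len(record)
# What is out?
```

Trace:
`record = {"key": 12, "id": 49, "z": 73}` → record = {'key': 12, 'id': 49, 'z': 73}
`out = len(record)` → out = 3
So out = 3

Answer: 3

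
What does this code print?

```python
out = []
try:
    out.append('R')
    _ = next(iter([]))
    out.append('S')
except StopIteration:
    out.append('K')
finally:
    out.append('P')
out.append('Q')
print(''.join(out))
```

Execution trace: 'R' (try body) → 'K' (except StopIteration) → 'P' (finally) → 'Q' (after the try/except). Output: RKPQ

Answer: RKPQ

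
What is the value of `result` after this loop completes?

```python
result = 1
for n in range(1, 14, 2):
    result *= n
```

Product of 1, 3, 5, ... up to 13
`result` takes the values: 1 → 3 → 15 → 105 → 945 → 10395 → 135135

Answer: 135135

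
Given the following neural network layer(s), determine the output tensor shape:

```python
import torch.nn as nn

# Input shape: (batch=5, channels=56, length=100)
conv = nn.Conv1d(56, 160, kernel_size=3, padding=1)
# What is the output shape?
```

Input: (5, 56, 100) -> Output: (5, 160, 100)

Answer: (5, 160, 100)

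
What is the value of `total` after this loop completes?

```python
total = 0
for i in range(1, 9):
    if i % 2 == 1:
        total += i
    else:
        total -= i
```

Add odd, subtract even
`total` takes the values: 0 → 1 → -1 → 2 → -2 → 3 → -3 → 4 → -4

Answer: -4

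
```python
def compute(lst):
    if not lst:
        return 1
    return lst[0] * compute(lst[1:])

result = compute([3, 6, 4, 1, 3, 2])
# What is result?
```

Product over [3, 6, 4, 1, 3, 2] = 3 * 6 * 4 * 1 * 3 * 2 = 432

Answer: 432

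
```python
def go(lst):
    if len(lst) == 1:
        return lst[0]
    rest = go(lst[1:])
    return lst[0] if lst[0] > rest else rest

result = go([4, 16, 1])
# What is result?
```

Recursive max over [4, 16, 1] = 16

Answer: 16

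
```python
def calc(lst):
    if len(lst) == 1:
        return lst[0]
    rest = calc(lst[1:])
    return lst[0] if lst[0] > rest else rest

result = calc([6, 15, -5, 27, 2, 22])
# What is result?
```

Recursive max over [6, 15, -5, 27, 2, 22] = 27

Answer: 27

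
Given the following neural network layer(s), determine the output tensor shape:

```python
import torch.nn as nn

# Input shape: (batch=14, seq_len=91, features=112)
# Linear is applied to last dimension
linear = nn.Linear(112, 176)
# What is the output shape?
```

Input: (14, 91, 112) -> Output: (14, 91, 176)

Answer: (14, 91, 176)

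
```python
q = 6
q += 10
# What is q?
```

Trace:
`q = 6` → q = 6
`q += 10` → q = 16
So q = 16

Answer: 16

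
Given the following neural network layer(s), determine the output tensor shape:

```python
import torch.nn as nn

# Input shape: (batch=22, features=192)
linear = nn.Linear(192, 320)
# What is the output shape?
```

Input: (22, 192) -> Output: (22, 320)

Answer: (22, 320)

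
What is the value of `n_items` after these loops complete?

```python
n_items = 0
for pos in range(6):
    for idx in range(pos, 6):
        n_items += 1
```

Upper triangle: 6 + 5 + ... + 1
`n_items` takes the values: 0 → 1 → 2 → 3 → 4 → 5 → 6 → 7 → 8 → 9 → 10 → 11 → 12 → 13 → 14 → 15 → 16 → 17 → 18 → 19 → 20 → 21

Answer: 21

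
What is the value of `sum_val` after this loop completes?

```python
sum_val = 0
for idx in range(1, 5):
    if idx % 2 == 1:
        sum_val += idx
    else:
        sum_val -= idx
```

Add odd, subtract even
`sum_val` takes the values: 0 → 1 → -1 → 2 → -2

Answer: -2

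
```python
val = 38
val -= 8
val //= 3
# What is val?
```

Trace:
`val = 38` → val = 38
`val -= 8` → val = 30
`val //= 3` → val = 10
So val = 10

Answer: 10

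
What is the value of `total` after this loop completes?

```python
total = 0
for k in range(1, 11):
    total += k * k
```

Sum of squares 1² to 10² = 385
`total` takes the values: 0 → 1 → 5 → 14 → 30 → 55 → 91 → 140 → 204 → 285 → 385

Answer: 385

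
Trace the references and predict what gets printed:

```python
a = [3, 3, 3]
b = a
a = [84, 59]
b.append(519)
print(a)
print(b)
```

Key concept: rebinding vs mutation: a is rebound to a new list, b still points at the original.
Step by step:
`a = [3, 3, 3]` → a = [3, 3, 3]
`b = a` → b = [3, 3, 3] (same object as a)
`a = [84, 59]` → a = [84, 59]
`b.append(519)` → b = [3, 3, 3, 519]
`print(a)` → prints [84, 59]
`print(b)` → prints [3, 3, 3, 519]

Answer:
[84, 59]
[3, 3, 3, 519]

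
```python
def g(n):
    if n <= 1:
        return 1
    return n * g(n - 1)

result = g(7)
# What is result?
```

g(7) = 7 * 6 * 5 * 4 * 3 * 2 * 1 = 5040

Answer: 5040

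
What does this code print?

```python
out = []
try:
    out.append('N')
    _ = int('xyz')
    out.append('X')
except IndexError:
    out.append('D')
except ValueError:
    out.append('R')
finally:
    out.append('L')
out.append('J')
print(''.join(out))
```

Execution trace: 'N' (try body) → 'R' (except ValueError) → 'L' (finally) → 'J' (after the try/except). Output: NRLJ

Answer: NRLJ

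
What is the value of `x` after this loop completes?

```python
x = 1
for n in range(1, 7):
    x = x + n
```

Start at 1, add 1 through 6
`x` takes the values: 1 → 2 → 4 → 7 → 11 → 16 → 22

Answer: 22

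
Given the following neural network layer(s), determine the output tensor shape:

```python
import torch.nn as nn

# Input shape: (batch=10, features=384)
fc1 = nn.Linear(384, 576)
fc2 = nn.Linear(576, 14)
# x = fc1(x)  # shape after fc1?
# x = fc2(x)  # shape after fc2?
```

Input: (10, 384) -> after fc1: (10, 576) -> Output: (10, 14)

Answer: (10, 14)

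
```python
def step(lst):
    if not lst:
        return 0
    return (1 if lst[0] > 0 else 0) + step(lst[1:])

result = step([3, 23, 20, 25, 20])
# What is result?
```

Count of positive elements in [3, 23, 20, 25, 20] = 5

Answer: 5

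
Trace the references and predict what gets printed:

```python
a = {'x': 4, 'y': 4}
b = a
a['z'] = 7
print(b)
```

Key concept: dict aliasing.
Step by step:
`a = {'x': 4, 'y': 4}` → a = {'x': 4, 'y': 4}
`b = a` → b = {'x': 4, 'y': 4} (same object as a)
`a['z'] = 7` → a = {'x': 4, 'y': 4, 'z': 7} (same object as b); b = {'x': 4, 'y': 4, 'z': 7} (same object as a)
`print(b)` → prints {'x': 4, 'y': 4, 'z': 7}

Answer: {'x': 4, 'y': 4, 'z': 7}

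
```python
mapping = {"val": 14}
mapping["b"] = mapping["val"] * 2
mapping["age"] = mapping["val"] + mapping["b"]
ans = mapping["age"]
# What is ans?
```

Trace:
`mapping = {"val": 14}` → mapping = {'val': 14}
`mapping["b"] = mapping["val"] * 2` → mapping = {'val': 14, 'b': 28}
`mapping["age"] = mapping["val"] + mapping["b"]` → mapping = {'val': 14, 'b': 28, 'age': 42}
`ans = mapping["age"]` → ans = 42
So ans = 42

Answer: 42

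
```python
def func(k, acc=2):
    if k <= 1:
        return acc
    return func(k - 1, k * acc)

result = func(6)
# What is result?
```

Accumulator trace (n, acc): (6, 2) -> (5, 12) -> (4, 60) -> (3, 240) -> (2, 720) -> (1, 1440) -> return 1440

Answer: 1440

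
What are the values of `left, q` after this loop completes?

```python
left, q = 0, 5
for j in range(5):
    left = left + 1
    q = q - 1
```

left goes 0→5, q goes 5→0
`left, q` takes the values: (0, 5) → (1, 5) → (1, 4) → (2, 4) → (2, 3) → (3, 3) → (3, 2) → (4, 2) → (4, 1) → (5, 1) → (5, 0)

Answer: 5, 0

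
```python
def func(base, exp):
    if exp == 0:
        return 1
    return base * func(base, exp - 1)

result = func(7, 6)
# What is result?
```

func(7, 6) = 7 * 7 * 7 * 7 * 7 * 7 = 117649

Answer: 117649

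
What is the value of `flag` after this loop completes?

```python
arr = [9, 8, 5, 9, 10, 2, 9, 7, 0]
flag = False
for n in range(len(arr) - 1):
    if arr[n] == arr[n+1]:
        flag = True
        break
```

Check consecutive duplicates in [9, 8, 5, 9, 10, 2, 9, 7, 0]
`flag` takes the values: False

Answer: False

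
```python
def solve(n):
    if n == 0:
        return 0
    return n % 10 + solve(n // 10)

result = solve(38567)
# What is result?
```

Sum of digits of 38567: 7 + 6 + 5 + 8 + 3 = 29

Answer: 29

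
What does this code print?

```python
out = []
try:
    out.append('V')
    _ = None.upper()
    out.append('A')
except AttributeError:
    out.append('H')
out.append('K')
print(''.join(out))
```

Execution trace: 'V' (try body) → 'H' (except AttributeError) → 'K' (after the try/except). Output: VHK

Answer: VHK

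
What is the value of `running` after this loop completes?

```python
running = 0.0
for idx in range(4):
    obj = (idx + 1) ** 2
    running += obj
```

Sum of squared losses 1² + 2² + ... + 4²
`running` takes the values: 0.0 → 1.0 → 5.0 → 14.0 → 30.0

Answer: 30.0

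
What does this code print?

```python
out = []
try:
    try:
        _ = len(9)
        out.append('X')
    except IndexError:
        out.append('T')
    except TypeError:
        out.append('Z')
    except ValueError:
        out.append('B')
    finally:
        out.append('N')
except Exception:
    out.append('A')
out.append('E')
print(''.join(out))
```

Execution trace: 'Z' (inner except TypeError) → 'N' (inner finally) → 'E' (after the try/except). Output: ZNE

Answer: ZNE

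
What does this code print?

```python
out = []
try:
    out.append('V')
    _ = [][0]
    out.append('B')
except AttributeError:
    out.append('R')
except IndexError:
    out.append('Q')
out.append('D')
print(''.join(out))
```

Execution trace: 'V' (try body) → 'Q' (except IndexError) → 'D' (after the try/except). Output: VQD

Answer: VQD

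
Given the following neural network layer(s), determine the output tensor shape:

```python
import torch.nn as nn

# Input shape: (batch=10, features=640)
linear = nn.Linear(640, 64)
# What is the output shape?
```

Input: (10, 640) -> Output: (10, 64)

Answer: (10, 64)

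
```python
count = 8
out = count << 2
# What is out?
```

Trace:
`count = 8` → count = 8
`out = count << 2` → out = 32
So out = 32

Answer: 32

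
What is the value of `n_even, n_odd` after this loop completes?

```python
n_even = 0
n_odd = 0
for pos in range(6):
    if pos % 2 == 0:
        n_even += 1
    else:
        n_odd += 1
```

Count evens and odds in range(6)
`n_even, n_odd` takes the values: (0, 0) → (1, 0) → (1, 1) → (2, 1) → (2, 2) → (3, 2) → (3, 3)

Answer: 3, 3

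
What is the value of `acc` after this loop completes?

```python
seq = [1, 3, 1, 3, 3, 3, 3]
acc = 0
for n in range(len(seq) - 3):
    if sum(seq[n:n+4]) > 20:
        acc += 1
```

Count windows with sum > 20
`acc` takes the values: 0

Answer: 0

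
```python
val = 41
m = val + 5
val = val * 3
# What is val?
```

Trace:
`val = 41` → val = 41
`m = val + 5` → m = 46
`val = val * 3` → val = 123
So val = 123

Answer: 123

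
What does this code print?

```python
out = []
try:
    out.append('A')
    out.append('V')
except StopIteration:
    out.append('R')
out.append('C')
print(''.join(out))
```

Execution trace: 'A' (try body) → 'V' (try body, no exception) → 'C' (after the try/except). Output: AVC

Answer: AVC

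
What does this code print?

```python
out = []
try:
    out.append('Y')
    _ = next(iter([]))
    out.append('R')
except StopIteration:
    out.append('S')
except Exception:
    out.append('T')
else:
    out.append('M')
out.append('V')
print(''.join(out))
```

Execution trace: 'Y' (try body) → 'S' (except StopIteration) → 'V' (after the try/except). Output: YSV

Answer: YSV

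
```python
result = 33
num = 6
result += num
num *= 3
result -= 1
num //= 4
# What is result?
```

Trace:
`result = 33` → result = 33
`num = 6` → num = 6
`result += num` → result = 39
`num *= 3` → num = 18
`result -= 1` → result = 38
`num //= 4` → num = 4
So result = 38

Answer: 38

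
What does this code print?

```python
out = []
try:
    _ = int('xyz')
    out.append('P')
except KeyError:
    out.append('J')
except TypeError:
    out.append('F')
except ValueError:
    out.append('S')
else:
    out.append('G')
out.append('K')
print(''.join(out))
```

Execution trace: 'S' (except ValueError) → 'K' (after the try/except). Output: SK

Answer: SK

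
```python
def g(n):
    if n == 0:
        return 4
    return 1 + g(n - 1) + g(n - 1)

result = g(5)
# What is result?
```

g(n) = 1 + 2·g(n-1), g(0)=4. Closed form: (4+1)·2^5 - 1 = 159.

Answer: 159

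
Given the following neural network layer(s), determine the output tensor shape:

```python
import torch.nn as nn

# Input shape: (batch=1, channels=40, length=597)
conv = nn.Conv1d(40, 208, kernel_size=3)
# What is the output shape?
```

Input: (1, 40, 597) -> Output: (1, 208, 595)

Answer: (1, 208, 595)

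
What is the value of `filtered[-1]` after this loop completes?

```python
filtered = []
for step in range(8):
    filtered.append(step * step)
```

Last element of squares 0 to 7
`filtered` takes the values: [] → [0] → [0, 1] → [0, 1, 4] → [0, 1, 4, 9] → [0, 1, 4, 9, 16] → [0, 1, 4, 9, 16, 25] → [0, 1, 4, 9, 16, 25, 36] → [0, 1, 4, 9, 16, 25, 36, 49]
So `filtered[-1]` = 49

Answer: 49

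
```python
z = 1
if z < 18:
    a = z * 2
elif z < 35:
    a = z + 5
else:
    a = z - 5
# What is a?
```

Trace:
`z = 1` → z = 1
`if z < 18: ...` → z < 18 is True → a = 2
So a = 2

Answer: 2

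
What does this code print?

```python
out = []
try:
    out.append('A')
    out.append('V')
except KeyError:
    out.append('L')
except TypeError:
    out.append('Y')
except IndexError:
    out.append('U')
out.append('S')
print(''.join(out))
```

Execution trace: 'A' (try body) → 'V' (try body, no exception) → 'S' (after the try/except). Output: AVS

Answer: AVS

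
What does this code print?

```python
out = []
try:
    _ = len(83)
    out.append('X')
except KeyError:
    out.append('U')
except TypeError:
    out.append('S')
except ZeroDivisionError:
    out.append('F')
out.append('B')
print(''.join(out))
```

Execution trace: 'S' (except TypeError) → 'B' (after the try/except). Output: SB

Answer: SB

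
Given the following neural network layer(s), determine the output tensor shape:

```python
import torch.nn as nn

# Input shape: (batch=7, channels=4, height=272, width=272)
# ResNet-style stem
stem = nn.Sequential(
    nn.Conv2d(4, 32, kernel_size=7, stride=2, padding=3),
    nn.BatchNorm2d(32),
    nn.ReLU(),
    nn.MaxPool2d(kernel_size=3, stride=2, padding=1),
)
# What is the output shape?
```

Input: (7, 4, 272, 272) -> after Conv2d 7x7 stride=2: (7, 32, 136, 136) -> Output: (7, 32, 68, 68)

Answer: (7, 32, 68, 68)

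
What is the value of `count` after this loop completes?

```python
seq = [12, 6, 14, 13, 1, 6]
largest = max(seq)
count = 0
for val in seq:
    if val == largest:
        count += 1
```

Count of max value 14 in [12, 6, 14, 13, 1, 6]
`count` takes the values: 0 → 1

Answer: 1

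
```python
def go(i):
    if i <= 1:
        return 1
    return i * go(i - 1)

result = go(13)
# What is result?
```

go(13) = 13 * 12 * 11 * 10 * 9 * 8 * 7 * 6 * 5 * 4 * 3 * 2 * 1 = 6227020800

Answer: 6227020800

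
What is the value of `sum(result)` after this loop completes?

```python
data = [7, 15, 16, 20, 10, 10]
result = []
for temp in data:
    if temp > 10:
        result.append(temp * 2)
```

Sum of doubled values > 10
`result` takes the values: [] → [30] → [30, 32] → [30, 32, 40]
So `sum(result)` = 102

Answer: 102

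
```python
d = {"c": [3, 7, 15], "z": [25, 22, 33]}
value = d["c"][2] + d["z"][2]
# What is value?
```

Trace:
`d = {"c": [3, 7, 15], "z": [25, 22, 33]}` → d = {'c': [3, 7, 15], 'z': [25, 22, 33]}
`value = d["c"][2] + d["z"][2]` → value = 48
So value = 48

Answer: 48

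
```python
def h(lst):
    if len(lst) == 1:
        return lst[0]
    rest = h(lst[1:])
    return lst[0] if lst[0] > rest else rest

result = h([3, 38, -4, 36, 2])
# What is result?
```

Recursive max over [3, 38, -4, 36, 2] = 38

Answer: 38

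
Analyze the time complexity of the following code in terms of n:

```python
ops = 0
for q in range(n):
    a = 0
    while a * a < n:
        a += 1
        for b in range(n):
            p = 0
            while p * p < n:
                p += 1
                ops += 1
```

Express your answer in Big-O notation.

Each loop level contributes: n × √n × n × √n. Multiplying the contributions gives O(n^3).

Answer: O(n^3)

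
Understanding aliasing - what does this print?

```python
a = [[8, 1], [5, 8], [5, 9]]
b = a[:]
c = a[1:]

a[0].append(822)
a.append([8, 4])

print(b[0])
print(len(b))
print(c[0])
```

Key concept: slice with nested mutation.
Step by step:
`a = [[8, 1], [5, 8], [5, 9]]` → a = [[8, 1], [5, 8], [5, 9]]
`b = a[:]` → b = [[8, 1], [5, 8], [5, 9]]
`c = a[1:]` → c = [[5, 8], [5, 9]]
`a[0].append(822)` → a = [[8, 1, 822], [5, 8], [5, 9]]; b = [[8, 1, 822], [5, 8], [5, 9]]
`a.append([8, 4])` → a = [[8, 1, 822], [5, 8], [5, 9], [8, 4]]
`print(b[0])` → prints [8, 1, 822]
`print(len(b))` → prints 3
`print(c[0])` → prints [5, 8]

Answer:
[8, 1, 822]
3
[5, 8]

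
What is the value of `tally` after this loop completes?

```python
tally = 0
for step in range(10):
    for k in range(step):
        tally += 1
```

Triangle number: 0+1+2+...+9
`tally` takes the values: 0 → 1 → 2 → 3 → 4 → 5 → 6 → 7 → 8 → 9 → 10 → 11 → 12 → 13 → 14 → 15 → 16 → 17 → 18 → 19 → 20 → 21 → 22 → 23 → 24 → 25 → 26 → 27 → 28 → 29 → … → 41 → 42 → 43 → 44 → 45

Answer: 45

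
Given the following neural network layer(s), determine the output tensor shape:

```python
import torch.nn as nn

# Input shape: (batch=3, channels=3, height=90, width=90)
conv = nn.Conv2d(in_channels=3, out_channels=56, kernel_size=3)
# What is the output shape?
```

Input: (3, 3, 90, 90) -> Output: (3, 56, 88, 88)

Answer: (3, 56, 88, 88)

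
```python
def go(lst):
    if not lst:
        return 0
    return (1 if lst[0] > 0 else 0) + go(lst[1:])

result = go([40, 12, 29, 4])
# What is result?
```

Count of positive elements in [40, 12, 29, 4] = 4

Answer: 4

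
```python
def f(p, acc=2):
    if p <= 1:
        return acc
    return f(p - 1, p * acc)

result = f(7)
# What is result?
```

Accumulator trace (n, acc): (7, 2) -> (6, 14) -> (5, 84) -> (4, 420) -> (3, 1680) -> (2, 5040) -> (1, 10080) -> return 10080

Answer: 10080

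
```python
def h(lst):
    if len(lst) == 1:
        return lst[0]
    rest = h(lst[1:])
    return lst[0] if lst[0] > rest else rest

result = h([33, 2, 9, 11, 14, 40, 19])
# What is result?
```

Recursive max over [33, 2, 9, 11, 14, 40, 19] = 40

Answer: 40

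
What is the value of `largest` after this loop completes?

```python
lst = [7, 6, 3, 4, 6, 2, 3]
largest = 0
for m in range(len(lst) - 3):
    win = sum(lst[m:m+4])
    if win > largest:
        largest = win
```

Max sum of 4-element window in [7, 6, 3, 4, 6, 2, 3]
`largest` takes the values: 0 → 20

Answer: 20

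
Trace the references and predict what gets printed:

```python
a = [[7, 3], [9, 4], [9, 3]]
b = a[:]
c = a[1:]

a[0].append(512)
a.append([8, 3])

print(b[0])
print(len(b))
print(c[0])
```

Key concept: slice with nested mutation.
Step by step:
`a = [[7, 3], [9, 4], [9, 3]]` → a = [[7, 3], [9, 4], [9, 3]]
`b = a[:]` → b = [[7, 3], [9, 4], [9, 3]]
`c = a[1:]` → c = [[9, 4], [9, 3]]
`a[0].append(512)` → a = [[7, 3, 512], [9, 4], [9, 3]]; b = [[7, 3, 512], [9, 4], [9, 3]]
`a.append([8, 3])` → a = [[7, 3, 512], [9, 4], [9, 3], [8, 3]]
`print(b[0])` → prints [7, 3, 512]
`print(len(b))` → prints 3
`print(c[0])` → prints [9, 4]

Answer:
[7, 3, 512]
3
[9, 4]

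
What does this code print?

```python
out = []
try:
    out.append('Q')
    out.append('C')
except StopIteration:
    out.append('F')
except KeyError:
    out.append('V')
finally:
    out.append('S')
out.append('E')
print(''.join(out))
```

Execution trace: 'Q' (try body) → 'C' (try body, no exception) → 'S' (finally) → 'E' (after the try/except). Output: QCSE

Answer: QCSE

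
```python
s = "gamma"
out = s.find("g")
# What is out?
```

Trace:
`s = "gamma"` → s = 'gamma'
`out = s.find("g")` → out = 0
So out = 0

Answer: 0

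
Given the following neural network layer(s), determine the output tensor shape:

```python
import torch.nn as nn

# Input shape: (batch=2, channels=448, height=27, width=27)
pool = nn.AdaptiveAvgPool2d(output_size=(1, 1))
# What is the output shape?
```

Input: (2, 448, 27, 27) -> Output: (2, 448, 1, 1)

Answer: (2, 448, 1, 1)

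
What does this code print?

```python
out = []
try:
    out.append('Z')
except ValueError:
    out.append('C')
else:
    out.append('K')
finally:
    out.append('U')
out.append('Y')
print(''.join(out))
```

Execution trace: 'Z' (try body, no exception) → 'K' (else) → 'U' (finally) → 'Y' (after the try/except). Output: ZKUY

Answer: ZKUY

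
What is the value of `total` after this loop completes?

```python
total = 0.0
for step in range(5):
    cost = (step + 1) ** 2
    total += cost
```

Sum of squared losses 1² + 2² + ... + 5²
`total` takes the values: 0.0 → 1.0 → 5.0 → 14.0 → 30.0 → 55.0

Answer: 55.0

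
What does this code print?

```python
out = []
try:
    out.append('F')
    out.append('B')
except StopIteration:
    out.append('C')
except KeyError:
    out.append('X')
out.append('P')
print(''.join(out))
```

Execution trace: 'F' (try body) → 'B' (try body, no exception) → 'P' (after the try/except). Output: FBP

Answer: FBP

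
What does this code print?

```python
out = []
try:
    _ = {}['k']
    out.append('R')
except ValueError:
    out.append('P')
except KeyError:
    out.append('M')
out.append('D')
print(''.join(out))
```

Execution trace: 'M' (except KeyError) → 'D' (after the try/except). Output: MD

Answer: MD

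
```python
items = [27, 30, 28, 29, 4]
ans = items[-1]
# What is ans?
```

Trace:
`items = [27, 30, 28, 29, 4]` → items = [27, 30, 28, 29, 4]
`ans = items[-1]` → ans = 4
So ans = 4

Answer: 4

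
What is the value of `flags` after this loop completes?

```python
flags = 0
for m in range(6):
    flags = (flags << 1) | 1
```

Build 6 consecutive 1-bits: 0b111111
`flags` takes the values: 0 → 1 → 3 → 7 → 15 → 31 → 63

Answer: 63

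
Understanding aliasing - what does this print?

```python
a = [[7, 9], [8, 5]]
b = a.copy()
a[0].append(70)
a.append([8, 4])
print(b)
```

Key concept: shallow copy with nested lists.
Step by step:
`a = [[7, 9], [8, 5]]` → a = [[7, 9], [8, 5]]
`b = a.copy()` → b = [[7, 9], [8, 5]]
`a[0].append(70)` → a = [[7, 9, 70], [8, 5]]; b = [[7, 9, 70], [8, 5]]
`a.append([8, 4])` → a = [[7, 9, 70], [8, 5], [8, 4]]
`print(b)` → prints [[7, 9, 70], [8, 5]]

Answer: [[7, 9, 70], [8, 5]]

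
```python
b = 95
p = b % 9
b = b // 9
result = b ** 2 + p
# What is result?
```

Trace:
`b = 95` → b = 95
`p = b % 9` → p = 5
`b = b // 9` → b = 10
`result = b ** 2 + p` → result = 105
So result = 105

Answer: 105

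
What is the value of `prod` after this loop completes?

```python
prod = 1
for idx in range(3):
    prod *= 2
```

2^3 = 8
`prod` takes the values: 1 → 2 → 4 → 8

Answer: 8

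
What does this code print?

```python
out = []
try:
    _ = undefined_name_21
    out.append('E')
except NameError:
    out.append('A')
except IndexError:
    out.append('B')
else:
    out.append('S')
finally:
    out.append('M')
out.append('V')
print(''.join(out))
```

Execution trace: 'A' (except NameError) → 'M' (finally) → 'V' (after the try/except). Output: AMV

Answer: AMV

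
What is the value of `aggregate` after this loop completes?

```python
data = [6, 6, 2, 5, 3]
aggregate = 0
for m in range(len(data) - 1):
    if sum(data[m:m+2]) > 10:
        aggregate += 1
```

Count windows with sum > 10
`aggregate` takes the values: 0 → 1

Answer: 1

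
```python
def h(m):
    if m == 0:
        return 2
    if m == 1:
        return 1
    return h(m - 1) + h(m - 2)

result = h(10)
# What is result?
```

Build up from base cases: h(0)=2, h(1)=1, h(2)=3, h(3)=4, h(4)=7, h(5)=11, h(6)=18, ..., h(10)=123

Answer: 123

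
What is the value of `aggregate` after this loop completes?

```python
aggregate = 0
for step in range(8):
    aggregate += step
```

Sum of 0 to 7 = 28
`aggregate` takes the values: 0 → 1 → 3 → 6 → 10 → 15 → 21 → 28

Answer: 28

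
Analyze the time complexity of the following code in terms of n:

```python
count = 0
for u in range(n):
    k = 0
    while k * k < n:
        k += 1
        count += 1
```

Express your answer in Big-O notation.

Each loop level contributes: n × √n. Multiplying the contributions gives O(n√n).

Answer: O(n√n)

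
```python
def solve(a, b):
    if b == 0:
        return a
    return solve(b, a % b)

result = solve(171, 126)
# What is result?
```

solve(171, 126) -> solve(126, 45) -> solve(45, 36) -> solve(36, 9) -> solve(9, 0) -> 9

Answer: 9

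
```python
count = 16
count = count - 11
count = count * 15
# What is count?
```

Trace:
`count = 16` → count = 16
`count = count - 11` → count = 5
`count = count * 15` → count = 75
So count = 75

Answer: 75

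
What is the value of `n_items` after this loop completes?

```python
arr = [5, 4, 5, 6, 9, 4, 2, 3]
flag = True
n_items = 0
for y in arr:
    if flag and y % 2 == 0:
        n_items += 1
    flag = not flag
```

Count even values at even positions
`n_items` takes the values: 0 → 1

Answer: 1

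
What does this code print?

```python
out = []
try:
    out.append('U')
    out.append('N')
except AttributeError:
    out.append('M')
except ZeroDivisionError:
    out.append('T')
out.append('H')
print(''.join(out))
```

Execution trace: 'U' (try body) → 'N' (try body, no exception) → 'H' (after the try/except). Output: UNH

Answer: UNH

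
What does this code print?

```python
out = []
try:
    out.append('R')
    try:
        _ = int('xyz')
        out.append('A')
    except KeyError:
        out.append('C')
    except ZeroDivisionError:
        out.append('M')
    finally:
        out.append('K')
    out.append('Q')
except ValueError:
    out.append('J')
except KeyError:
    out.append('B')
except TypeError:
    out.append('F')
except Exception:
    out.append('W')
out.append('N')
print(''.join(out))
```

Execution trace: 'R' (try body) → 'K' (inner finally) → 'J' (except ValueError) → 'N' (after the try/except). Output: RKJN

Answer: RKJN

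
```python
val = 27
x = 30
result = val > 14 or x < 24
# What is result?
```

Trace:
`val = 27` → val = 27
`x = 30` → x = 30
`result = val > 14 or x < 24` → result = True
So result = True

Answer: True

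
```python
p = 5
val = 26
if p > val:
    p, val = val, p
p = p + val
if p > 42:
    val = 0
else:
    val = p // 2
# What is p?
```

Trace:
`p = 5` → p = 5
`val = 26` → val = 26
`if p > val: ...` → p > val is False → no variable changes
`p = p + val` → p = 31
`if p > 42: ...` → p > 42 is False, take else branch → val = 15
So p = 31

Answer: 31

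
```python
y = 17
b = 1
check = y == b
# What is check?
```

Trace:
`y = 17` → y = 17
`b = 1` → b = 1
`check = y == b` → check = False
So check = False

Answer: False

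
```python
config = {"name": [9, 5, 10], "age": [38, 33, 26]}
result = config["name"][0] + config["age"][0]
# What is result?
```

Trace:
`config = {"name": [9, 5, 10], "age": [38, 33, 26]}` → config = {'name': [9, 5, 10], 'age': [38, 33, 26]}
`result = config["name"][0] + config["age"][0]` → result = 47
So result = 47

Answer: 47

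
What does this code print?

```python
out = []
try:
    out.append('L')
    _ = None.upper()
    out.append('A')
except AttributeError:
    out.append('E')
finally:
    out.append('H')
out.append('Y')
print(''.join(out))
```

Execution trace: 'L' (try body) → 'E' (except AttributeError) → 'H' (finally) → 'Y' (after the try/except). Output: LEHY

Answer: LEHY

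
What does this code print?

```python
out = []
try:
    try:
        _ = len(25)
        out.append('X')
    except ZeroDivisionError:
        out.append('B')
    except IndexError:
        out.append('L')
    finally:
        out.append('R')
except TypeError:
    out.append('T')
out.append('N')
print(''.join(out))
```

Execution trace: 'R' (finally) → 'T' (outer except TypeError) → 'N' (after the try/except). Output: RTN

Answer: RTN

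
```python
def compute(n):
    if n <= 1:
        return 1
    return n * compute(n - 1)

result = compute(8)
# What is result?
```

compute(8) = 8 * 7 * 6 * 5 * 4 * 3 * 2 * 1 = 40320

Answer: 40320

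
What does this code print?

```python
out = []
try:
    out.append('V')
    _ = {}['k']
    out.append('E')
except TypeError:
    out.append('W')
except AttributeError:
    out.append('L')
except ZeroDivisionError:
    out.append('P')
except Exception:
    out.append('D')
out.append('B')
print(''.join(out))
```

Execution trace: 'V' (try body) → 'D' (except Exception) → 'B' (after the try/except). Output: VDB

Answer: VDB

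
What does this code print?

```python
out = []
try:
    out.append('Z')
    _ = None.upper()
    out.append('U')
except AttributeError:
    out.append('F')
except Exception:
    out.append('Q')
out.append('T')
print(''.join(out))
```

Execution trace: 'Z' (try body) → 'F' (except AttributeError) → 'T' (after the try/except). Output: ZFT

Answer: ZFT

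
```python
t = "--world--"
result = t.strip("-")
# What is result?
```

Trace:
`t = "--world--"` → t = '--world--'
`result = t.strip("-")` → result = 'world'
So result = 'world'

Answer: 'world'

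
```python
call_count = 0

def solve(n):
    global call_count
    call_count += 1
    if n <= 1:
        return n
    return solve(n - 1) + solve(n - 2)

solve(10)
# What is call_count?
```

Calls(n) = 1 + Calls(n-1) + Calls(n-2); Calls(0)=Calls(1)=1. For n=10 this gives 177.

Answer: 177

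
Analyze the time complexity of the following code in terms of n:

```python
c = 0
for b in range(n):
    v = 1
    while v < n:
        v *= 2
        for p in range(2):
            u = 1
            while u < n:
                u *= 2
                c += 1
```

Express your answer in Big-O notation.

Each loop level contributes: n × log n × 1 × log n. Multiplying the contributions gives O(n log² n).

Answer: O(n log² n)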